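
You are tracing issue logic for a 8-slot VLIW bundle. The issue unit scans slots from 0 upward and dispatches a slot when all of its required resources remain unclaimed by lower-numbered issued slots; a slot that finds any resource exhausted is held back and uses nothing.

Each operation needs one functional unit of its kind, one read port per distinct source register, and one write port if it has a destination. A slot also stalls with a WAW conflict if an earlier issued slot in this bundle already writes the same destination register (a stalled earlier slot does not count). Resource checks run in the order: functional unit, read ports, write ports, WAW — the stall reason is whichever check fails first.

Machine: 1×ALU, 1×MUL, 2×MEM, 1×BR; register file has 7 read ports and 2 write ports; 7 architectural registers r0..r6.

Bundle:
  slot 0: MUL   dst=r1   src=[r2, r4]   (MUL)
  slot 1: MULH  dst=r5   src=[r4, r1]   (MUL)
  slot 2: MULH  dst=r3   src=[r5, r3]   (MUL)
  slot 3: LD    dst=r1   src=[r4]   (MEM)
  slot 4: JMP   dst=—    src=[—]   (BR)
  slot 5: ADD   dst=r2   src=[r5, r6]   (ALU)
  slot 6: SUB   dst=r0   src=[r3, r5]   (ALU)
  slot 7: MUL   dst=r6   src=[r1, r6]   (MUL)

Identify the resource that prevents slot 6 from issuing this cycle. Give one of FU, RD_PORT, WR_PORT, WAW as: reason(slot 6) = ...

reason(slot 6) = FU

(0) want 1×MUL +2rd +1wr — yes → AL1|MU0|ME2|BR1|rd5|wr1
(1) want 1×MUL +2rd +1wr — FU → AL1|MU0|ME2|BR1|rd5|wr1
(2) want 1×MUL +2rd +1wr — FU → AL1|MU0|ME2|BR1|rd5|wr1
(3) want 1×MEM +1rd +1wr — WAW → AL1|MU0|ME2|BR1|rd5|wr1
(4) want 1×BR +0rd +0wr — yes → AL1|MU0|ME2|BR0|rd5|wr1
(5) want 1×ALU +2rd +1wr — yes → AL0|MU0|ME2|BR0|rd3|wr0
(6) want 1×ALU +2rd +1wr — FU → AL0|MU0|ME2|BR0|rd3|wr0
(7) want 1×MUL +2rd +1wr — FU → AL0|MU0|ME2|BR0|rd3|wr0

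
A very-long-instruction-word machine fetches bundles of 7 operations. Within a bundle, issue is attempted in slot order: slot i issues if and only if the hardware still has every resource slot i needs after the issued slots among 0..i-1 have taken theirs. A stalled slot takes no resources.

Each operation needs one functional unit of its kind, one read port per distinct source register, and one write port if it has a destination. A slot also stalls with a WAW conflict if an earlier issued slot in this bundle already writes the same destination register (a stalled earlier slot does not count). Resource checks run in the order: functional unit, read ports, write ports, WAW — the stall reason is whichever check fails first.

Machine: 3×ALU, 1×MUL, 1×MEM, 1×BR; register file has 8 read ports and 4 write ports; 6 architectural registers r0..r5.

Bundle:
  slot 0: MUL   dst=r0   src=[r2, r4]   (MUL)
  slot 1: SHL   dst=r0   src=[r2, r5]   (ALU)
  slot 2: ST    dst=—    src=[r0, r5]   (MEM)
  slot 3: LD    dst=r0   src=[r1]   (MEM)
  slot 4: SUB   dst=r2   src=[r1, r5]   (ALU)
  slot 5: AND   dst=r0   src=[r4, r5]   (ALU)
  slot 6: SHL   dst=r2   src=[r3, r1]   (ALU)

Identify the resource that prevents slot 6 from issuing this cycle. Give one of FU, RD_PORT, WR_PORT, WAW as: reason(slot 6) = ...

slot 0 (MUL): ISSUE — free A3,Mu0,Ld1,B1 rp6 wp3
slot 1 (ALU): stall WAW — free A3,Mu0,Ld1,B1 rp6 wp3
slot 2 (MEM): ISSUE — free A3,Mu0,Ld0,B1 rp4 wp3
slot 3 (MEM): stall FU — free A3,Mu0,Ld0,B1 rp4 wp3
slot 4 (ALU): ISSUE — free A2,Mu0,Ld0,B1 rp2 wp2
slot 5 (ALU): stall WAW — free A2,Mu0,Ld0,B1 rp2 wp2
slot 6 (ALU): stall WAW — free A2,Mu0,Ld0,B1 rp2 wp2

reason(slot 6) = WAW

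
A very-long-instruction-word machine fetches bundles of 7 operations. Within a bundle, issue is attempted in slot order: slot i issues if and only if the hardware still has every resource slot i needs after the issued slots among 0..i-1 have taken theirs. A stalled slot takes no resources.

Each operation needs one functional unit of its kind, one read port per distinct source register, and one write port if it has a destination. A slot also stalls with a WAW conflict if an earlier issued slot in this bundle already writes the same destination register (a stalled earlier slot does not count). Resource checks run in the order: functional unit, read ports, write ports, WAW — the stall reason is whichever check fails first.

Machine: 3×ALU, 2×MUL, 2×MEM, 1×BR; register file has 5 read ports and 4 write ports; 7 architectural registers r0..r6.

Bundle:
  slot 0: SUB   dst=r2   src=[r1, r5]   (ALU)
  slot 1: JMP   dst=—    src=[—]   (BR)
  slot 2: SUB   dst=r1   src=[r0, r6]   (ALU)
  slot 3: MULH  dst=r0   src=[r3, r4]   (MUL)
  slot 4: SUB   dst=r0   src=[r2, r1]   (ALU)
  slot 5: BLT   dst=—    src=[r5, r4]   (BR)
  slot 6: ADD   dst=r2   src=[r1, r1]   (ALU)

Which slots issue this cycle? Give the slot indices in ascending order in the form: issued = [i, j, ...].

(0) want 1×ALU +2rd +1wr — yes → AL2|MU2|ME2|BR1|rd3|wr3
(1) want 1×BR +0rd +0wr — yes → AL2|MU2|ME2|BR0|rd3|wr3
(2) want 1×ALU +2rd +1wr — yes → AL1|MU2|ME2|BR0|rd1|wr2
(3) want 1×MUL +2rd +1wr — RD_PORT → AL1|MU2|ME2|BR0|rd1|wr2
(4) want 1×ALU +2rd +1wr — RD_PORT → AL1|MU2|ME2|BR0|rd1|wr2
(5) want 1×BR +2rd +0wr — FU → AL1|MU2|ME2|BR0|rd1|wr2
(6) want 1×ALU +1rd +1wr — WAW → AL1|MU2|ME2|BR0|rd1|wr2

issued = [0, 1, 2]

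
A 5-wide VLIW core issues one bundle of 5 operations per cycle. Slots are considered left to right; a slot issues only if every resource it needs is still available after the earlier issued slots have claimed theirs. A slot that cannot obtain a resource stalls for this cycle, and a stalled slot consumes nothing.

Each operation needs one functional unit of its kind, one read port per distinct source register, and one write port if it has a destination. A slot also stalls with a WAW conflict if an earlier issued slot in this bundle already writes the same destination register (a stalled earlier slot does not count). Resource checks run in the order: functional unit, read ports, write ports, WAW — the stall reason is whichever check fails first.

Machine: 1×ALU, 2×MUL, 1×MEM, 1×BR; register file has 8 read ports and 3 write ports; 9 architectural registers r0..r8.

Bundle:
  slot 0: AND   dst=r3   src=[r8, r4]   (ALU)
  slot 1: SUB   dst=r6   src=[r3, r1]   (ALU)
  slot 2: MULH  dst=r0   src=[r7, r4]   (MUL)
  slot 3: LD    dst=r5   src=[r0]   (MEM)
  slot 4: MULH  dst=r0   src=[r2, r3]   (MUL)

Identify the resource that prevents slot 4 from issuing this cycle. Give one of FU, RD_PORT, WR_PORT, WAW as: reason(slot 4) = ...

[0] ALU needs rd=2 wr=1: ok; after: ALU=0 MUL=2 MEM=1 BR=1, R=6, W=2
[1] ALU needs rd=2 wr=1: FU; after: ALU=0 MUL=2 MEM=1 BR=1, R=6, W=2
[2] MUL needs rd=2 wr=1: ok; after: ALU=0 MUL=1 MEM=1 BR=1, R=4, W=1
[3] MEM needs rd=1 wr=1: ok; after: ALU=0 MUL=1 MEM=0 BR=1, R=3, W=0
[4] MUL needs rd=2 wr=1: WR_PORT; after: ALU=0 MUL=1 MEM=0 BR=1, R=3, W=0

reason(slot 4) = WR_PORT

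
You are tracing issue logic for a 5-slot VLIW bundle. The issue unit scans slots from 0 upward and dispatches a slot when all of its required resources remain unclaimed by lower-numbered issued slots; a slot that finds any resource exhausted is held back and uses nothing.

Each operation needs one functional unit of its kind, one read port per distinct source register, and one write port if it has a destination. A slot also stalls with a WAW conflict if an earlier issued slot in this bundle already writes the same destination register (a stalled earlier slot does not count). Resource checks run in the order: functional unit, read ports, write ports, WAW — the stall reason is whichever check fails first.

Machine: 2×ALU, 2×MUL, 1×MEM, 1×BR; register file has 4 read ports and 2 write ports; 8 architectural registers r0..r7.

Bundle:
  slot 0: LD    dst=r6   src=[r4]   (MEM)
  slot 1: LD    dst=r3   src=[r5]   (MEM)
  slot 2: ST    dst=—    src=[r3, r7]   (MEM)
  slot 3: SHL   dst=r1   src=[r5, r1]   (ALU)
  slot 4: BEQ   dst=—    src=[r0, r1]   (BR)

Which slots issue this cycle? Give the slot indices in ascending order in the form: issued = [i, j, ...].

#0 MEM src=r4 dispatched  <A:2 Mu:2 Ld:0 B:1 rd:3 wr:1>
#1 MEM src=r5 held:FU  <A:2 Mu:2 Ld:0 B:1 rd:3 wr:1>
#2 MEM src=r3,r7 held:FU  <A:2 Mu:2 Ld:0 B:1 rd:3 wr:1>
#3 ALU src=r5,r1 dispatched  <A:1 Mu:2 Ld:0 B:1 rd:1 wr:0>
#4 BR src=r0,r1 held:RD_PORT  <A:1 Mu:2 Ld:0 B:1 rd:1 wr:0>

issued = [0, 3]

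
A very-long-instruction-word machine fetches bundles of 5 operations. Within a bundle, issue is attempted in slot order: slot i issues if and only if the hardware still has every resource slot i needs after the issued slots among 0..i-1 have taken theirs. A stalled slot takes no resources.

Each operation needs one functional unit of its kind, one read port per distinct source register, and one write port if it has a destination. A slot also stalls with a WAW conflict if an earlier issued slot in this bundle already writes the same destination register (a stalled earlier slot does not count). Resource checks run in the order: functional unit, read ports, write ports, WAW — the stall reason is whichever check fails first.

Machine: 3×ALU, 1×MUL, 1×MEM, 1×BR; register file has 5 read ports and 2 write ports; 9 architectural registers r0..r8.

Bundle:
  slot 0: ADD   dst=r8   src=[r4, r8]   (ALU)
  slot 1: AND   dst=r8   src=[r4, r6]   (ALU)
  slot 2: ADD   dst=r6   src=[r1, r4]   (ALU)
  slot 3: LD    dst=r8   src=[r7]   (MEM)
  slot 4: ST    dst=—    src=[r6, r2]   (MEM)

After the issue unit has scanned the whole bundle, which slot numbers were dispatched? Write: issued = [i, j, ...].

  0. ALU→r8 ⇒ go  {2A/1Mu/1Ld/1B | 3r 1w}
  1. ALU→r8 ⇒ no(WAW)  {2A/1Mu/1Ld/1B | 3r 1w}
  2. ALU→r6 ⇒ go  {1A/1Mu/1Ld/1B | 1r 0w}
  3. MEM→r8 ⇒ no(WR_PORT)  {1A/1Mu/1Ld/1B | 1r 0w}
  4. MEM ⇒ no(RD_PORT)  {1A/1Mu/1Ld/1B | 1r 0w}

issued = [0, 2]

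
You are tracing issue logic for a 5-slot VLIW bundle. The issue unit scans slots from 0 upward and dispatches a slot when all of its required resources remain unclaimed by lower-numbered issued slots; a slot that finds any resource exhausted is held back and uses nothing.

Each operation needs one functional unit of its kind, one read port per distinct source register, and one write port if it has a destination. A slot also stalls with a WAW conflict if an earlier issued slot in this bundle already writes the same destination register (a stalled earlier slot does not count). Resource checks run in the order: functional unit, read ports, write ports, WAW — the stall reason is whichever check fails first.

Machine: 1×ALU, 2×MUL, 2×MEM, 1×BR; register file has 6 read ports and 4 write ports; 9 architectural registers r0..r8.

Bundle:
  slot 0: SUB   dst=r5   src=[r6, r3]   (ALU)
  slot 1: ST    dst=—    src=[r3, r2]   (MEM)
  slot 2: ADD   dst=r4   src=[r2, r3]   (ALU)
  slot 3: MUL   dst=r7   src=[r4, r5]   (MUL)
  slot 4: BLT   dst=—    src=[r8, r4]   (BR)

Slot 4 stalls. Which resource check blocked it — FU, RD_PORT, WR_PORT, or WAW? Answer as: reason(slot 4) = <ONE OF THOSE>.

[0] ALU needs rd=2 wr=1: ok; after: ALU=0 MUL=2 MEM=2 BR=1, R=4, W=3
[1] MEM needs rd=2 wr=0: ok; after: ALU=0 MUL=2 MEM=1 BR=1, R=2, W=3
[2] ALU needs rd=2 wr=1: FU; after: ALU=0 MUL=2 MEM=1 BR=1, R=2, W=3
[3] MUL needs rd=2 wr=1: ok; after: ALU=0 MUL=1 MEM=1 BR=1, R=0, W=2
[4] BR needs rd=2 wr=0: RD_PORT; after: ALU=0 MUL=1 MEM=1 BR=1, R=0, W=2

reason(slot 4) = RD_PORT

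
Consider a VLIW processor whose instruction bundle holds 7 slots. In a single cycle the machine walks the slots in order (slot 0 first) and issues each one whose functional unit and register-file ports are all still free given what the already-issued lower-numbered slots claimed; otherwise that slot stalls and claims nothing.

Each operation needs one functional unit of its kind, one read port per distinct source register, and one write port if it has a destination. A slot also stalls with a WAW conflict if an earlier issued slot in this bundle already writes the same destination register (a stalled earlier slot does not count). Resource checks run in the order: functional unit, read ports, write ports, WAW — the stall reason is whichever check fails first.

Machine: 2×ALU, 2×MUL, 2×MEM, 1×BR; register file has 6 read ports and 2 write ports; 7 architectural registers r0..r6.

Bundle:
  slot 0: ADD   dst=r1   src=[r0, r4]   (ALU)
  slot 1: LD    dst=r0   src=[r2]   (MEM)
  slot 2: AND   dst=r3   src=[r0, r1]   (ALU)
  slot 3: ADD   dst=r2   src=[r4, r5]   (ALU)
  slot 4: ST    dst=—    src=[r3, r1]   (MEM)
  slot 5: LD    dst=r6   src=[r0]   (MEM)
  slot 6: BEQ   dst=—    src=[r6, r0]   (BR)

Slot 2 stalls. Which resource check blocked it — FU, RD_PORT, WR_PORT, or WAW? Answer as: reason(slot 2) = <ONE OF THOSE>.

#0 ALU src=r0,r4 dispatched  <A:1 Mu:2 Ld:2 B:1 rd:4 wr:1>
#1 MEM src=r2 dispatched  <A:1 Mu:2 Ld:1 B:1 rd:3 wr:0>
#2 ALU src=r0,r1 held:WR_PORT  <A:1 Mu:2 Ld:1 B:1 rd:3 wr:0>
#3 ALU src=r4,r5 held:WR_PORT  <A:1 Mu:2 Ld:1 B:1 rd:3 wr:0>
#4 MEM src=r3,r1 dispatched  <A:1 Mu:2 Ld:0 B:1 rd:1 wr:0>
#5 MEM src=r0 held:FU  <A:1 Mu:2 Ld:0 B:1 rd:1 wr:0>
#6 BR src=r6,r0 held:RD_PORT  <A:1 Mu:2 Ld:0 B:1 rd:1 wr:0>

reason(slot 2) = WR_PORT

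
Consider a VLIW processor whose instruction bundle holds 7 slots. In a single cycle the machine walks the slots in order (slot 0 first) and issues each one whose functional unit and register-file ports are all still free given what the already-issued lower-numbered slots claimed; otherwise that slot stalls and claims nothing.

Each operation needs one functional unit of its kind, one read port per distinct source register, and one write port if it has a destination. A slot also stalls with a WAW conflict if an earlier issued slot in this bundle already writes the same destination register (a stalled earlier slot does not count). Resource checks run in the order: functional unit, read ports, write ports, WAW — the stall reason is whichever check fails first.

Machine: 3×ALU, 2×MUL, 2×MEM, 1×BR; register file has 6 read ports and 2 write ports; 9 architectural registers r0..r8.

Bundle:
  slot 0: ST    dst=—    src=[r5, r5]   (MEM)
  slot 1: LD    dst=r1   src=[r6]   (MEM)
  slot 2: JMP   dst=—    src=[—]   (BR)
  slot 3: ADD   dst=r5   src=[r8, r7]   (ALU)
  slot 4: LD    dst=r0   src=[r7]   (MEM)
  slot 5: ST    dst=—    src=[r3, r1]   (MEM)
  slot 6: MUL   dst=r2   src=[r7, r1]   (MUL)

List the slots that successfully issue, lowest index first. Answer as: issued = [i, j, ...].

issued = [0, 1, 2, 3]

(0) want 1×MEM +1rd +0wr — yes → AL3|MU2|ME1|BR1|rd5|wr2
(1) want 1×MEM +1rd +1wr — yes → AL3|MU2|ME0|BR1|rd4|wr1
(2) want 1×BR +0rd +0wr — yes → AL3|MU2|ME0|BR0|rd4|wr1
(3) want 1×ALU +2rd +1wr — yes → AL2|MU2|ME0|BR0|rd2|wr0
(4) want 1×MEM +1rd +1wr — FU → AL2|MU2|ME0|BR0|rd2|wr0
(5) want 1×MEM +2rd +0wr — FU → AL2|MU2|ME0|BR0|rd2|wr0
(6) want 1×MUL +2rd +1wr — WR_PORT → AL2|MU2|ME0|BR0|rd2|wr0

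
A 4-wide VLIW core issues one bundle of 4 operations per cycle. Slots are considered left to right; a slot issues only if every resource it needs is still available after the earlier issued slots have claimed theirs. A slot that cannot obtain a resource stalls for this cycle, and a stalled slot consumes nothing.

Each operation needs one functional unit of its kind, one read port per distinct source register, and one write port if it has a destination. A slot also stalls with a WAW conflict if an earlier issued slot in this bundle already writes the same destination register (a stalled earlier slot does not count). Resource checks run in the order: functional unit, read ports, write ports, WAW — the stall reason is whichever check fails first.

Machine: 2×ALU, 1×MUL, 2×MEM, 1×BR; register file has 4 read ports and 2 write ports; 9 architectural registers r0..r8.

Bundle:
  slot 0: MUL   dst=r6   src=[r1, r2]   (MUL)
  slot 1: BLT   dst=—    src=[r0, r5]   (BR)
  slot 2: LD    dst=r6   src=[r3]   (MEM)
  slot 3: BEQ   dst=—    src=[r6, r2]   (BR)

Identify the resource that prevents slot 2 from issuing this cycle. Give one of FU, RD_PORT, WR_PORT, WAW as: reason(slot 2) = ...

reason(slot 2) = RD_PORT

[0] MUL needs rd=2 wr=1: ok; after: ALU=2 MUL=0 MEM=2 BR=1, R=2, W=1
[1] BR needs rd=2 wr=0: ok; after: ALU=2 MUL=0 MEM=2 BR=0, R=0, W=1
[2] MEM needs rd=1 wr=1: RD_PORT; after: ALU=2 MUL=0 MEM=2 BR=0, R=0, W=1
[3] BR needs rd=2 wr=0: FU; after: ALU=2 MUL=0 MEM=2 BR=0, R=0, W=1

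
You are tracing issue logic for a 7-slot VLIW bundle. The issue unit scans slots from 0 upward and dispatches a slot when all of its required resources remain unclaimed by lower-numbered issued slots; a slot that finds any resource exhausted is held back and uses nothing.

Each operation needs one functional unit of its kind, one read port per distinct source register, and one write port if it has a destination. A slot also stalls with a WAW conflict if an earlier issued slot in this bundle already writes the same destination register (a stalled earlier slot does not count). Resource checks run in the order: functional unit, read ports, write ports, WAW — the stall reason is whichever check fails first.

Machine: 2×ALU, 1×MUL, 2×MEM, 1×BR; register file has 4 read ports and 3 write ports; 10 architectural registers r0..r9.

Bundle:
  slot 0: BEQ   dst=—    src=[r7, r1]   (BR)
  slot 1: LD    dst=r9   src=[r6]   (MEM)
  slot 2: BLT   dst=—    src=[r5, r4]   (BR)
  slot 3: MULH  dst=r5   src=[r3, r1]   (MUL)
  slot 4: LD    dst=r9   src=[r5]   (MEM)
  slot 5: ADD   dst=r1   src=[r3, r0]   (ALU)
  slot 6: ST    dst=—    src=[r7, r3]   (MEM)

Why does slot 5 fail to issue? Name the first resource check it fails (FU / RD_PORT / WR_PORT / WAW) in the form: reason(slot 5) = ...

  0. BR ⇒ go  {2A/1Mu/2Ld/0B | 2r 3w}
  1. MEM→r9 ⇒ go  {2A/1Mu/1Ld/0B | 1r 2w}
  2. BR ⇒ no(FU)  {2A/1Mu/1Ld/0B | 1r 2w}
  3. MUL→r5 ⇒ no(RD_PORT)  {2A/1Mu/1Ld/0B | 1r 2w}
  4. MEM→r9 ⇒ no(WAW)  {2A/1Mu/1Ld/0B | 1r 2w}
  5. ALU→r1 ⇒ no(RD_PORT)  {2A/1Mu/1Ld/0B | 1r 2w}
  6. MEM ⇒ no(RD_PORT)  {2A/1Mu/1Ld/0B | 1r 2w}

reason(slot 5) = RD_PORT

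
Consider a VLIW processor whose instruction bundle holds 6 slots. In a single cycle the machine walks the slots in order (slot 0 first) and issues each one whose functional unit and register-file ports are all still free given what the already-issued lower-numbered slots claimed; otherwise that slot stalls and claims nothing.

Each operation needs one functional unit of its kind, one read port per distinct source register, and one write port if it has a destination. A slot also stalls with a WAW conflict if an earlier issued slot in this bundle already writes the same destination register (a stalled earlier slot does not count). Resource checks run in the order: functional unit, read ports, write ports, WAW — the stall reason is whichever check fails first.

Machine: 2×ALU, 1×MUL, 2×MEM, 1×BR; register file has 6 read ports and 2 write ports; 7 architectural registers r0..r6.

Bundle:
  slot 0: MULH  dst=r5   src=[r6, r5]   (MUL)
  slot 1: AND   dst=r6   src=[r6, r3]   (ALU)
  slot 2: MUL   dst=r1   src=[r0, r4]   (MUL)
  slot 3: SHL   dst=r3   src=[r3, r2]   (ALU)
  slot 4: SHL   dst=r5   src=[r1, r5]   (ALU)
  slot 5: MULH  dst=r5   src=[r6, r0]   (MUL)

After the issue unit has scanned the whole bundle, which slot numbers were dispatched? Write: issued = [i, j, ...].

#0 MUL src=r6,r5 dispatched  <A:2 Mu:0 Ld:2 B:1 rd:4 wr:1>
#1 ALU src=r6,r3 dispatched  <A:1 Mu:0 Ld:2 B:1 rd:2 wr:0>
#2 MUL src=r0,r4 held:FU  <A:1 Mu:0 Ld:2 B:1 rd:2 wr:0>
#3 ALU src=r3,r2 held:WR_PORT  <A:1 Mu:0 Ld:2 B:1 rd:2 wr:0>
#4 ALU src=r1,r5 held:WR_PORT  <A:1 Mu:0 Ld:2 B:1 rd:2 wr:0>
#5 MUL src=r6,r0 held:FU  <A:1 Mu:0 Ld:2 B:1 rd:2 wr:0>

issued = [0, 1]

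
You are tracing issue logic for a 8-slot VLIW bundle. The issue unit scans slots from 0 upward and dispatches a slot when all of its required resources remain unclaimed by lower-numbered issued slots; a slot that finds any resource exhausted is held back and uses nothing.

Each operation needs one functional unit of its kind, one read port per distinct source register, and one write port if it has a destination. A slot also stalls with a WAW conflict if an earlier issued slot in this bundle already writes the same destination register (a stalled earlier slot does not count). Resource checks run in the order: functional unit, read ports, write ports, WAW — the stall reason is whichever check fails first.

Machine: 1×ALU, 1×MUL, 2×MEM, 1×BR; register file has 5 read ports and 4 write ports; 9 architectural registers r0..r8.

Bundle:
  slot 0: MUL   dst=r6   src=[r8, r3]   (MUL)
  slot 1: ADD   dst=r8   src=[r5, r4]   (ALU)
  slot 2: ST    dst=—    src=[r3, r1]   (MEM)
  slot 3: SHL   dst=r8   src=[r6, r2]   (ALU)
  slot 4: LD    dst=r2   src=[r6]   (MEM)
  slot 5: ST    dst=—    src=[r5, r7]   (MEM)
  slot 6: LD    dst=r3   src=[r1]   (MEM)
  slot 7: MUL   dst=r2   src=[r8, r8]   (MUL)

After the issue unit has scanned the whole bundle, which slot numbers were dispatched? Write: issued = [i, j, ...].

issued = [0, 1, 4]

[0] MUL needs rd=2 wr=1: ok; after: ALU=1 MUL=0 MEM=2 BR=1, R=3, W=3
[1] ALU needs rd=2 wr=1: ok; after: ALU=0 MUL=0 MEM=2 BR=1, R=1, W=2
[2] MEM needs rd=2 wr=0: RD_PORT; after: ALU=0 MUL=0 MEM=2 BR=1, R=1, W=2
[3] ALU needs rd=2 wr=1: FU; after: ALU=0 MUL=0 MEM=2 BR=1, R=1, W=2
[4] MEM needs rd=1 wr=1: ok; after: ALU=0 MUL=0 MEM=1 BR=1, R=0, W=1
[5] MEM needs rd=2 wr=0: RD_PORT; after: ALU=0 MUL=0 MEM=1 BR=1, R=0, W=1
[6] MEM needs rd=1 wr=1: RD_PORT; after: ALU=0 MUL=0 MEM=1 BR=1, R=0, W=1
[7] MUL needs rd=1 wr=1: FU; after: ALU=0 MUL=0 MEM=1 BR=1, R=0, W=1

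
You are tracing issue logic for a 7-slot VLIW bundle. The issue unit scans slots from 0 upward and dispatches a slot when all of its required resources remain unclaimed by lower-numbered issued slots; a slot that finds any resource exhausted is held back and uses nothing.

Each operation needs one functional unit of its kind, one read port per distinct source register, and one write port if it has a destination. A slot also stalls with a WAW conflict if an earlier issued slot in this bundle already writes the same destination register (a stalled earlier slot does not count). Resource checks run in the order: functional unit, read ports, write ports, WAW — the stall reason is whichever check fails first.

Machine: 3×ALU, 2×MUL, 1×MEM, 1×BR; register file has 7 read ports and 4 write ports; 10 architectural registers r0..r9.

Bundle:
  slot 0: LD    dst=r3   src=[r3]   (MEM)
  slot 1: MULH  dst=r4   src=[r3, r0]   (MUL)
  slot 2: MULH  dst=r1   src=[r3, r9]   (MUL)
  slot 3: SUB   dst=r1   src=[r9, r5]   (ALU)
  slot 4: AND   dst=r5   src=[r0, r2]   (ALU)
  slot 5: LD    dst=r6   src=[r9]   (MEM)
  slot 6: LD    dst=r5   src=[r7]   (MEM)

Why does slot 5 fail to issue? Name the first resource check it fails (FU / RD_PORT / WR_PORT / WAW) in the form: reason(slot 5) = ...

reason(slot 5) = FU

(0) want 1×MEM +1rd +1wr — yes → AL3|MU2|ME0|BR1|rd6|wr3
(1) want 1×MUL +2rd +1wr — yes → AL3|MU1|ME0|BR1|rd4|wr2
(2) want 1×MUL +2rd +1wr — yes → AL3|MU0|ME0|BR1|rd2|wr1
(3) want 1×ALU +2rd +1wr — WAW → AL3|MU0|ME0|BR1|rd2|wr1
(4) want 1×ALU +2rd +1wr — yes → AL2|MU0|ME0|BR1|rd0|wr0
(5) want 1×MEM +1rd +1wr — FU → AL2|MU0|ME0|BR1|rd0|wr0
(6) want 1×MEM +1rd +1wr — FU → AL2|MU0|ME0|BR1|rd0|wr0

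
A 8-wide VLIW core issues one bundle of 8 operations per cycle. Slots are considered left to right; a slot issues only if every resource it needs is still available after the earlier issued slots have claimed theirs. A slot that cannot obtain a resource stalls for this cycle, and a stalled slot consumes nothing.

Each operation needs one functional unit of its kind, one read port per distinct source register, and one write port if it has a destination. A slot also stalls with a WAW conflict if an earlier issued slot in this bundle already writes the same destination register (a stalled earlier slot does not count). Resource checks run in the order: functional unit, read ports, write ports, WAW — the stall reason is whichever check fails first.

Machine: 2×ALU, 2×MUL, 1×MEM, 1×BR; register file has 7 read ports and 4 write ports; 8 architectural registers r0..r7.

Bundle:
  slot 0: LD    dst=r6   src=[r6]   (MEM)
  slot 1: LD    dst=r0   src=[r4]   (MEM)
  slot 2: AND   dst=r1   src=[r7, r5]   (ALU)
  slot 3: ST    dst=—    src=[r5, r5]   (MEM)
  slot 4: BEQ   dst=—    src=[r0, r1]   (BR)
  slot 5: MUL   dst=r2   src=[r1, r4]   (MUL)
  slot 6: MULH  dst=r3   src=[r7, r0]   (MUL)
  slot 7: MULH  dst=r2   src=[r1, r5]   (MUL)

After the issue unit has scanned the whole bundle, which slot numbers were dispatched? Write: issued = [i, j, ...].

issued = [0, 2, 4, 5]

#0 MEM src=r6 dispatched  <A:2 Mu:2 Ld:0 B:1 rd:6 wr:3>
#1 MEM src=r4 held:FU  <A:2 Mu:2 Ld:0 B:1 rd:6 wr:3>
#2 ALU src=r7,r5 dispatched  <A:1 Mu:2 Ld:0 B:1 rd:4 wr:2>
#3 MEM src=r5,r5 held:FU  <A:1 Mu:2 Ld:0 B:1 rd:4 wr:2>
#4 BR src=r0,r1 dispatched  <A:1 Mu:2 Ld:0 B:0 rd:2 wr:2>
#5 MUL src=r1,r4 dispatched  <A:1 Mu:1 Ld:0 B:0 rd:0 wr:1>
#6 MUL src=r7,r0 held:RD_PORT  <A:1 Mu:1 Ld:0 B:0 rd:0 wr:1>
#7 MUL src=r1,r5 held:RD_PORT  <A:1 Mu:1 Ld:0 B:0 rd:0 wr:1>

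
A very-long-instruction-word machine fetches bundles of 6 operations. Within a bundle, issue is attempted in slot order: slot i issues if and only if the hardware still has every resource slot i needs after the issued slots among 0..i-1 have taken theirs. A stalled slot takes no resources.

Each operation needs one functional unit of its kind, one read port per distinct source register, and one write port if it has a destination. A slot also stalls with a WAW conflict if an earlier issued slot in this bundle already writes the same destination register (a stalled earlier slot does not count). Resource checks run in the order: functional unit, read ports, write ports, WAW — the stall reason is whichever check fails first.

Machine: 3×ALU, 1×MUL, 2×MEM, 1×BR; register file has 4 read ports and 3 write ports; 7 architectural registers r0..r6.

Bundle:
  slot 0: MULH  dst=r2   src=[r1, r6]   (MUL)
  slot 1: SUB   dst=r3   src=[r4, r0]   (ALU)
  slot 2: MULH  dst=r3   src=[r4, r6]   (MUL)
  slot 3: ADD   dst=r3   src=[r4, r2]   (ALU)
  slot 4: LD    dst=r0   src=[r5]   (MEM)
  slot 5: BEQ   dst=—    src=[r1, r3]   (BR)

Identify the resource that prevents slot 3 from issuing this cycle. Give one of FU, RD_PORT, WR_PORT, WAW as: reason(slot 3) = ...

[0] MUL needs rd=2 wr=1: ok; after: ALU=3 MUL=0 MEM=2 BR=1, R=2, W=2
[1] ALU needs rd=2 wr=1: ok; after: ALU=2 MUL=0 MEM=2 BR=1, R=0, W=1
[2] MUL needs rd=2 wr=1: FU; after: ALU=2 MUL=0 MEM=2 BR=1, R=0, W=1
[3] ALU needs rd=2 wr=1: RD_PORT; after: ALU=2 MUL=0 MEM=2 BR=1, R=0, W=1
[4] MEM needs rd=1 wr=1: RD_PORT; after: ALU=2 MUL=0 MEM=2 BR=1, R=0, W=1
[5] BR needs rd=2 wr=0: RD_PORT; after: ALU=2 MUL=0 MEM=2 BR=1, R=0, W=1

reason(slot 3) = RD_PORT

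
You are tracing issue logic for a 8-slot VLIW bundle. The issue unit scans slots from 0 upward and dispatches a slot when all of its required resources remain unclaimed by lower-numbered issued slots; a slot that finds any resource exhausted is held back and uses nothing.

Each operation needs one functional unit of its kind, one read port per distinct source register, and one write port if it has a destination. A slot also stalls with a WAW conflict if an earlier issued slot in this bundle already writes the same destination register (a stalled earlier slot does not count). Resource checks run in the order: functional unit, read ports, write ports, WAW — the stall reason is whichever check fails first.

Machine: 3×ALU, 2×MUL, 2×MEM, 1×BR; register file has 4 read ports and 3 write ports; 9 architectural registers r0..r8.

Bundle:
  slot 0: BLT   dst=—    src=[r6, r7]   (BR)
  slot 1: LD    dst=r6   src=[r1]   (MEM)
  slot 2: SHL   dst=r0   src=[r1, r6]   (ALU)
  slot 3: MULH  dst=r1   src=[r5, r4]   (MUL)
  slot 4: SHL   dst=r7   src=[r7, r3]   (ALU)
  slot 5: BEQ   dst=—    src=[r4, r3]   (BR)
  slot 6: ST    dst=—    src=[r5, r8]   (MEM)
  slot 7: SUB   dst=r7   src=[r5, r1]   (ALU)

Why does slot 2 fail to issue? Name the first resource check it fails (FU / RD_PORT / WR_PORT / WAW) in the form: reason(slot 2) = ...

#0 BR src=r6,r7 dispatched  <A:3 Mu:2 Ld:2 B:0 rd:2 wr:3>
#1 MEM src=r1 dispatched  <A:3 Mu:2 Ld:1 B:0 rd:1 wr:2>
#2 ALU src=r1,r6 held:RD_PORT  <A:3 Mu:2 Ld:1 B:0 rd:1 wr:2>
#3 MUL src=r5,r4 held:RD_PORT  <A:3 Mu:2 Ld:1 B:0 rd:1 wr:2>
#4 ALU src=r7,r3 held:RD_PORT  <A:3 Mu:2 Ld:1 B:0 rd:1 wr:2>
#5 BR src=r4,r3 held:FU  <A:3 Mu:2 Ld:1 B:0 rd:1 wr:2>
#6 MEM src=r5,r8 held:RD_PORT  <A:3 Mu:2 Ld:1 B:0 rd:1 wr:2>
#7 ALU src=r5,r1 held:RD_PORT  <A:3 Mu:2 Ld:1 B:0 rd:1 wr:2>

reason(slot 2) = RD_PORT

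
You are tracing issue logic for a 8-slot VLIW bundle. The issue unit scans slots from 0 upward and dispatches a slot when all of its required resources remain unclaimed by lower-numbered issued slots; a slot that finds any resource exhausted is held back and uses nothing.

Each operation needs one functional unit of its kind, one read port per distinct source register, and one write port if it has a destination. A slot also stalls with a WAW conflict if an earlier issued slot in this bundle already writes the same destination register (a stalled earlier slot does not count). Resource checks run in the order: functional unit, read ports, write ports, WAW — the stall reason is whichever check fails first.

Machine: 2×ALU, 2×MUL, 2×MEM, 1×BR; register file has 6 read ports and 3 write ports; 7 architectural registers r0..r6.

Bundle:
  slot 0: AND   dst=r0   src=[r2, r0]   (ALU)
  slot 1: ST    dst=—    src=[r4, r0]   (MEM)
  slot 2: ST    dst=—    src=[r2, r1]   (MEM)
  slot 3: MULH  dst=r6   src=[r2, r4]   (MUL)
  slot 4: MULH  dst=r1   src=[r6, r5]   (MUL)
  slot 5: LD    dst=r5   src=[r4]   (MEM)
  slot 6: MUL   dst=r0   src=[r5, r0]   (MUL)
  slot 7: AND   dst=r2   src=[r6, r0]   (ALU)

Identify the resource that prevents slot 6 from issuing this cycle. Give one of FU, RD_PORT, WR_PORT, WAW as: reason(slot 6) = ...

  0. ALU→r0 ⇒ go  {1A/2Mu/2Ld/1B | 4r 2w}
  1. MEM ⇒ go  {1A/2Mu/1Ld/1B | 2r 2w}
  2. MEM ⇒ go  {1A/2Mu/0Ld/1B | 0r 2w}
  3. MUL→r6 ⇒ no(RD_PORT)  {1A/2Mu/0Ld/1B | 0r 2w}
  4. MUL→r1 ⇒ no(RD_PORT)  {1A/2Mu/0Ld/1B | 0r 2w}
  5. MEM→r5 ⇒ no(FU)  {1A/2Mu/0Ld/1B | 0r 2w}
  6. MUL→r0 ⇒ no(RD_PORT)  {1A/2Mu/0Ld/1B | 0r 2w}
  7. ALU→r2 ⇒ no(RD_PORT)  {1A/2Mu/0Ld/1B | 0r 2w}

reason(slot 6) = RD_PORT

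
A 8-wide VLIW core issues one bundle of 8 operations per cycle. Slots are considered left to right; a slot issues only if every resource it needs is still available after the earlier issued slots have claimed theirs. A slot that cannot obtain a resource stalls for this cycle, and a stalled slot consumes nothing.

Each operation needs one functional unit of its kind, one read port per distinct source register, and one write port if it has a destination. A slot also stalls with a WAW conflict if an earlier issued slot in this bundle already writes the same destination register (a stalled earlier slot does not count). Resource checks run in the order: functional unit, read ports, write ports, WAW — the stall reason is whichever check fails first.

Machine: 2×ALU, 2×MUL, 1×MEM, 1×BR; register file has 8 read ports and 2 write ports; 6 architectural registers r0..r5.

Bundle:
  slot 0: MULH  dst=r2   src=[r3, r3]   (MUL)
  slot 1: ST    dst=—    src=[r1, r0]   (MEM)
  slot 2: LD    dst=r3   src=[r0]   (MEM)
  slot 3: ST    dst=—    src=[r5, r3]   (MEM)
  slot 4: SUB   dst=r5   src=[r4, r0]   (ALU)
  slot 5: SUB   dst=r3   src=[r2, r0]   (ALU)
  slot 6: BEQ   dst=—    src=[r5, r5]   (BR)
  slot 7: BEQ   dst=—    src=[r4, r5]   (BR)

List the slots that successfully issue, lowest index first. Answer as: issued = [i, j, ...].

  0. MUL→r2 ⇒ go  {2A/1Mu/1Ld/1B | 7r 1w}
  1. MEM ⇒ go  {2A/1Mu/0Ld/1B | 5r 1w}
  2. MEM→r3 ⇒ no(FU)  {2A/1Mu/0Ld/1B | 5r 1w}
  3. MEM ⇒ no(FU)  {2A/1Mu/0Ld/1B | 5r 1w}
  4. ALU→r5 ⇒ go  {1A/1Mu/0Ld/1B | 3r 0w}
  5. ALU→r3 ⇒ no(WR_PORT)  {1A/1Mu/0Ld/1B | 3r 0w}
  6. BR ⇒ go  {1A/1Mu/0Ld/0B | 2r 0w}
  7. BR ⇒ no(FU)  {1A/1Mu/0Ld/0B | 2r 0w}

issued = [0, 1, 4, 6]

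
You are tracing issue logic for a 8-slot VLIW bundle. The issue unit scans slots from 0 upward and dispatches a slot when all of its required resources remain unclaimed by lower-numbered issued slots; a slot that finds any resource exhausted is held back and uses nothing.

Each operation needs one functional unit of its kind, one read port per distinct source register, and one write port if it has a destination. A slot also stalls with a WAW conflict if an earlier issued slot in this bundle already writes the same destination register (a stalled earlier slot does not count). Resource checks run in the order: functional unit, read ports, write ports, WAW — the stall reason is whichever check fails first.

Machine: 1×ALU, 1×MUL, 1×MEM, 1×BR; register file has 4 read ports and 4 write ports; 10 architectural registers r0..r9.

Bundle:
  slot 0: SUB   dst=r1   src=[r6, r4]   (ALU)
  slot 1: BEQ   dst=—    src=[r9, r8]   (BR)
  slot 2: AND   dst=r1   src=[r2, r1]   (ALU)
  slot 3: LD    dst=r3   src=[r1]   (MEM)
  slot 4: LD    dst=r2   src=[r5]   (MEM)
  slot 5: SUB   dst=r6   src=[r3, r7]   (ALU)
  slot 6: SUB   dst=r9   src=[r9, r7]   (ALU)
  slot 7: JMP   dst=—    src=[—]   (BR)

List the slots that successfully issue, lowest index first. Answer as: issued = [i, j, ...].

slot 0 (ALU): ISSUE — free A0,Mu1,Ld1,B1 rp2 wp3
slot 1 (BR): ISSUE — free A0,Mu1,Ld1,B0 rp0 wp3
slot 2 (ALU): stall FU — free A0,Mu1,Ld1,B0 rp0 wp3
slot 3 (MEM): stall RD_PORT — free A0,Mu1,Ld1,B0 rp0 wp3
slot 4 (MEM): stall RD_PORT — free A0,Mu1,Ld1,B0 rp0 wp3
slot 5 (ALU): stall FU — free A0,Mu1,Ld1,B0 rp0 wp3
slot 6 (ALU): stall FU — free A0,Mu1,Ld1,B0 rp0 wp3
slot 7 (BR): stall FU — free A0,Mu1,Ld1,B0 rp0 wp3

issued = [0, 1]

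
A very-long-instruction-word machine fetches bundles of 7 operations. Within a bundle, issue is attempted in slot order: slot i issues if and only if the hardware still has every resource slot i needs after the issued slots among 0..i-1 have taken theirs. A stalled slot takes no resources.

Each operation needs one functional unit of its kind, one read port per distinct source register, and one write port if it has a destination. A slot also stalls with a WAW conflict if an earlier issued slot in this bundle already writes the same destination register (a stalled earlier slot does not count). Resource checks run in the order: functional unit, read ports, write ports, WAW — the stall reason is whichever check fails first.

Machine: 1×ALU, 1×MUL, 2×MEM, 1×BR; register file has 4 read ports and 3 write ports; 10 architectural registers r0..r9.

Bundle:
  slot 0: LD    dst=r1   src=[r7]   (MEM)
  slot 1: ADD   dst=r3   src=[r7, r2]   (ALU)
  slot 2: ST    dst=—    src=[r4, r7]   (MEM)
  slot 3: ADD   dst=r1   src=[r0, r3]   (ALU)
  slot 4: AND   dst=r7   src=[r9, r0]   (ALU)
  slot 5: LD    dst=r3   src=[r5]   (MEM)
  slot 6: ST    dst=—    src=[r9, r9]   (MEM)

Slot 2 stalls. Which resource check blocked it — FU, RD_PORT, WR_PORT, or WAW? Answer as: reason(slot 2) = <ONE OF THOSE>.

reason(slot 2) = RD_PORT

(0) want 1×MEM +1rd +1wr — yes → AL1|MU1|ME1|BR1|rd3|wr2
(1) want 1×ALU +2rd +1wr — yes → AL0|MU1|ME1|BR1|rd1|wr1
(2) want 1×MEM +2rd +0wr — RD_PORT → AL0|MU1|ME1|BR1|rd1|wr1
(3) want 1×ALU +2rd +1wr — FU → AL0|MU1|ME1|BR1|rd1|wr1
(4) want 1×ALU +2rd +1wr — FU → AL0|MU1|ME1|BR1|rd1|wr1
(5) want 1×MEM +1rd +1wr — WAW → AL0|MU1|ME1|BR1|rd1|wr1
(6) want 1×MEM +1rd +0wr — yes → AL0|MU1|ME0|BR1|rd0|wr1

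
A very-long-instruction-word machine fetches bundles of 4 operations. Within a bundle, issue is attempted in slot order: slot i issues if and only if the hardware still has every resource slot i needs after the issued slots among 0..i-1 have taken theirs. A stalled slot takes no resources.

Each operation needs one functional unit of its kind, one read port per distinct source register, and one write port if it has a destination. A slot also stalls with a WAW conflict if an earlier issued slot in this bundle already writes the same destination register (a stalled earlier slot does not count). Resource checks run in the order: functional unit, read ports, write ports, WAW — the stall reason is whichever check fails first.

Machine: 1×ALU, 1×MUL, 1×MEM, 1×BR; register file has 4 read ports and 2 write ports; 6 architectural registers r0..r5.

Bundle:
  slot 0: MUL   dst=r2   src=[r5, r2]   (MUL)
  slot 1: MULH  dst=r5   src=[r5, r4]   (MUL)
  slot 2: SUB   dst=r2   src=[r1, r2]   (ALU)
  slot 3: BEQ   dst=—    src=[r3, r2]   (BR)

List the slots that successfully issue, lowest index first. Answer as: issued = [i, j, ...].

issued = [0, 3]

(0) want 1×MUL +2rd +1wr — yes → AL1|MU0|ME1|BR1|rd2|wr1
(1) want 1×MUL +2rd +1wr — FU → AL1|MU0|ME1|BR1|rd2|wr1
(2) want 1×ALU +2rd +1wr — WAW → AL1|MU0|ME1|BR1|rd2|wr1
(3) want 1×BR +2rd +0wr — yes → AL1|MU0|ME1|BR0|rd0|wr1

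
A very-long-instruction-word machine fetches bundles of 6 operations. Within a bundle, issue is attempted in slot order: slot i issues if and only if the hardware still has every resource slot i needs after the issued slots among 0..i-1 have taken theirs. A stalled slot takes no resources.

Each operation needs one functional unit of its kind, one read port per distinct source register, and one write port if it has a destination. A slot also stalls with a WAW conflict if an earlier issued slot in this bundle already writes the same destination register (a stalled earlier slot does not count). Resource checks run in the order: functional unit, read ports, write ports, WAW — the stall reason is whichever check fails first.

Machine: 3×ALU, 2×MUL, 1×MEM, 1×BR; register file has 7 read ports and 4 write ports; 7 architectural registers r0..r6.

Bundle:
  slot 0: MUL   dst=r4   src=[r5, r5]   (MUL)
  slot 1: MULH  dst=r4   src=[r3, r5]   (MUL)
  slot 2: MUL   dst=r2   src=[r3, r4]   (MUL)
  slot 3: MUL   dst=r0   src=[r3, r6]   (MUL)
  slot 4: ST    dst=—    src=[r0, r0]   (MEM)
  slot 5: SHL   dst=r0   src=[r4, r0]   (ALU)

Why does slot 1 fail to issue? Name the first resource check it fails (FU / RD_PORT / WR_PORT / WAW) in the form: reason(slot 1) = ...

slot 0 (MUL): ISSUE — free A3,Mu1,Ld1,B1 rp6 wp3
slot 1 (MUL): stall WAW — free A3,Mu1,Ld1,B1 rp6 wp3
slot 2 (MUL): ISSUE — free A3,Mu0,Ld1,B1 rp4 wp2
slot 3 (MUL): stall FU — free A3,Mu0,Ld1,B1 rp4 wp2
slot 4 (MEM): ISSUE — free A3,Mu0,Ld0,B1 rp3 wp2
slot 5 (ALU): ISSUE — free A2,Mu0,Ld0,B1 rp1 wp1

reason(slot 1) = WAW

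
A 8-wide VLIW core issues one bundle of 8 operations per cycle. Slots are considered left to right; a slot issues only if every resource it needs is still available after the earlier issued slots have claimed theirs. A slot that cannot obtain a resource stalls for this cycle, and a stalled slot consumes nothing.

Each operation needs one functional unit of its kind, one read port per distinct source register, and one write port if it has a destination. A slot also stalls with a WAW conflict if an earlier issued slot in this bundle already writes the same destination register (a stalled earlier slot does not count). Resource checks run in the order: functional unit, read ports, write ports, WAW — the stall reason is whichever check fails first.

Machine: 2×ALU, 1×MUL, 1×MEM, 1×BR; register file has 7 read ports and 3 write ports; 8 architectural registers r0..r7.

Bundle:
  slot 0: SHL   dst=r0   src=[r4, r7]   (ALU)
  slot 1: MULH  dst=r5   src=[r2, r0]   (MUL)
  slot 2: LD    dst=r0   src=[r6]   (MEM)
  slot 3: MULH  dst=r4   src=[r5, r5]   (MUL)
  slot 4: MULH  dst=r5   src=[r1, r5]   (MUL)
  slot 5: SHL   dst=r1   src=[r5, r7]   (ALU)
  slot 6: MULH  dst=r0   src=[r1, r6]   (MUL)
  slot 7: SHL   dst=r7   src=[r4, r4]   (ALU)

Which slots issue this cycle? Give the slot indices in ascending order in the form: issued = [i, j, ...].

slot 0 (ALU): ISSUE — free A1,Mu1,Ld1,B1 rp5 wp2
slot 1 (MUL): ISSUE — free A1,Mu0,Ld1,B1 rp3 wp1
slot 2 (MEM): stall WAW — free A1,Mu0,Ld1,B1 rp3 wp1
slot 3 (MUL): stall FU — free A1,Mu0,Ld1,B1 rp3 wp1
slot 4 (MUL): stall FU — free A1,Mu0,Ld1,B1 rp3 wp1
slot 5 (ALU): ISSUE — free A0,Mu0,Ld1,B1 rp1 wp0
slot 6 (MUL): stall FU — free A0,Mu0,Ld1,B1 rp1 wp0
slot 7 (ALU): stall FU — free A0,Mu0,Ld1,B1 rp1 wp0

issued = [0, 1, 5]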